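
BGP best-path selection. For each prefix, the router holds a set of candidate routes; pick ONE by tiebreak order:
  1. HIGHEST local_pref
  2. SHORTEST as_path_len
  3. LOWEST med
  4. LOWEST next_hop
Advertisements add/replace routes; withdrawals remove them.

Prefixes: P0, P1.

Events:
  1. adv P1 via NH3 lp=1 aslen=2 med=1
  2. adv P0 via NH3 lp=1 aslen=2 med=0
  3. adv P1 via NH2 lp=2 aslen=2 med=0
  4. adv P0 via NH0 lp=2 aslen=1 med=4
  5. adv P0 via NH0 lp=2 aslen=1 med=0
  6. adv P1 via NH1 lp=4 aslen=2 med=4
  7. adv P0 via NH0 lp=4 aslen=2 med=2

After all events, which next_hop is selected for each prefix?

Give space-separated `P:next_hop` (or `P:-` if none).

Answer: P0:NH0 P1:NH1

Derivation:
Op 1: best P0=- P1=NH3
Op 2: best P0=NH3 P1=NH3
Op 3: best P0=NH3 P1=NH2
Op 4: best P0=NH0 P1=NH2
Op 5: best P0=NH0 P1=NH2
Op 6: best P0=NH0 P1=NH1
Op 7: best P0=NH0 P1=NH1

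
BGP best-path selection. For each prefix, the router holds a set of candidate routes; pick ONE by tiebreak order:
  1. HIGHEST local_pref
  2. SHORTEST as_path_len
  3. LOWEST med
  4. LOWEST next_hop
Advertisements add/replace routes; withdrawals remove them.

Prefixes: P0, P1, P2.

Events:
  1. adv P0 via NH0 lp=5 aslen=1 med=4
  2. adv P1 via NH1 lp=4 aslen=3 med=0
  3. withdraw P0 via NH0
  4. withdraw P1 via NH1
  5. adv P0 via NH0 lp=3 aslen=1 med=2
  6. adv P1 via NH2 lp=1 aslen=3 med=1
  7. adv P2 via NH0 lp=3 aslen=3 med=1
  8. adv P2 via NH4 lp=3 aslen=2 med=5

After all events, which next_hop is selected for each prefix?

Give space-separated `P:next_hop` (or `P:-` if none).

Answer: P0:NH0 P1:NH2 P2:NH4

Derivation:
Op 1: best P0=NH0 P1=- P2=-
Op 2: best P0=NH0 P1=NH1 P2=-
Op 3: best P0=- P1=NH1 P2=-
Op 4: best P0=- P1=- P2=-
Op 5: best P0=NH0 P1=- P2=-
Op 6: best P0=NH0 P1=NH2 P2=-
Op 7: best P0=NH0 P1=NH2 P2=NH0
Op 8: best P0=NH0 P1=NH2 P2=NH4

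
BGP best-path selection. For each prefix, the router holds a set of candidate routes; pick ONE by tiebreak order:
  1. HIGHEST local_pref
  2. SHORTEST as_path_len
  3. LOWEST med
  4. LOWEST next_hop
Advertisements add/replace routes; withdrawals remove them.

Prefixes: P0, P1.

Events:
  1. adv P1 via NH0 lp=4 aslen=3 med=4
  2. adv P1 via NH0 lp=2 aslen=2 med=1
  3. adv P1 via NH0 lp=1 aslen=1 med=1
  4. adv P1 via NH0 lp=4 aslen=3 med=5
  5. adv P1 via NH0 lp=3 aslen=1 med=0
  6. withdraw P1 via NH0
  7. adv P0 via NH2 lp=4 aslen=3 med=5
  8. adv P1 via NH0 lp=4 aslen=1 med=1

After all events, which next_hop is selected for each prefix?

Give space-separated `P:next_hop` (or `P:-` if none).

Answer: P0:NH2 P1:NH0

Derivation:
Op 1: best P0=- P1=NH0
Op 2: best P0=- P1=NH0
Op 3: best P0=- P1=NH0
Op 4: best P0=- P1=NH0
Op 5: best P0=- P1=NH0
Op 6: best P0=- P1=-
Op 7: best P0=NH2 P1=-
Op 8: best P0=NH2 P1=NH0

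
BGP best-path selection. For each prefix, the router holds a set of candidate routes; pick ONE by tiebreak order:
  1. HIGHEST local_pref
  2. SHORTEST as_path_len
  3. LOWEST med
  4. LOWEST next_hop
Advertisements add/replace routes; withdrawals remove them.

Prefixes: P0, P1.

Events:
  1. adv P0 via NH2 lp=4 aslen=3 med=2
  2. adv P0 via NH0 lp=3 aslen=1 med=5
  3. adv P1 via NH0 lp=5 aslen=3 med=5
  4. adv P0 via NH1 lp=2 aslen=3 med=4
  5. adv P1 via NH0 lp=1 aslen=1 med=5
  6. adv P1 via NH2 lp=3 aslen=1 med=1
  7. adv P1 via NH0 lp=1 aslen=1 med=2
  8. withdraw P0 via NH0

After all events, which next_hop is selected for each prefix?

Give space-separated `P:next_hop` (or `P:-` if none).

Answer: P0:NH2 P1:NH2

Derivation:
Op 1: best P0=NH2 P1=-
Op 2: best P0=NH2 P1=-
Op 3: best P0=NH2 P1=NH0
Op 4: best P0=NH2 P1=NH0
Op 5: best P0=NH2 P1=NH0
Op 6: best P0=NH2 P1=NH2
Op 7: best P0=NH2 P1=NH2
Op 8: best P0=NH2 P1=NH2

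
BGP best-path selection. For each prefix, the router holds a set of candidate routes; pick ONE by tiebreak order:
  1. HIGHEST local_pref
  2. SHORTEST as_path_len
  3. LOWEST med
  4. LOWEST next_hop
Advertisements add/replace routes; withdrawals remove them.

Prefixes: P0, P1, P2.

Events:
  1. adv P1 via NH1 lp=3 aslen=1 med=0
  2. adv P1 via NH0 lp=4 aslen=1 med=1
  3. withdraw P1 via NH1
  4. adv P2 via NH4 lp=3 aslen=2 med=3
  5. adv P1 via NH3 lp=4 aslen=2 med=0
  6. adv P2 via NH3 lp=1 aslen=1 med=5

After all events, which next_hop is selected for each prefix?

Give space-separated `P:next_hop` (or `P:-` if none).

Op 1: best P0=- P1=NH1 P2=-
Op 2: best P0=- P1=NH0 P2=-
Op 3: best P0=- P1=NH0 P2=-
Op 4: best P0=- P1=NH0 P2=NH4
Op 5: best P0=- P1=NH0 P2=NH4
Op 6: best P0=- P1=NH0 P2=NH4

Answer: P0:- P1:NH0 P2:NH4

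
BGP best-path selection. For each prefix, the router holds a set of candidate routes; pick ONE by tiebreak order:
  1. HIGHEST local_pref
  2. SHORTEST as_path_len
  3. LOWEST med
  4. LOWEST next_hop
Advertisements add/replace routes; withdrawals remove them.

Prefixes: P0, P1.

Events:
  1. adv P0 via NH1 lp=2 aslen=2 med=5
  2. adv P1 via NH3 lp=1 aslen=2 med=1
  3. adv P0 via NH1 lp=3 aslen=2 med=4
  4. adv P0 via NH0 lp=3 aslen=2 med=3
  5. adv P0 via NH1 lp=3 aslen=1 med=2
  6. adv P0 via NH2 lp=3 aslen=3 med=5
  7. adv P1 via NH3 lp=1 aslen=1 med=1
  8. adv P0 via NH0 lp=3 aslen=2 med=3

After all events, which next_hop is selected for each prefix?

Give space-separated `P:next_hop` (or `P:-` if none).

Answer: P0:NH1 P1:NH3

Derivation:
Op 1: best P0=NH1 P1=-
Op 2: best P0=NH1 P1=NH3
Op 3: best P0=NH1 P1=NH3
Op 4: best P0=NH0 P1=NH3
Op 5: best P0=NH1 P1=NH3
Op 6: best P0=NH1 P1=NH3
Op 7: best P0=NH1 P1=NH3
Op 8: best P0=NH1 P1=NH3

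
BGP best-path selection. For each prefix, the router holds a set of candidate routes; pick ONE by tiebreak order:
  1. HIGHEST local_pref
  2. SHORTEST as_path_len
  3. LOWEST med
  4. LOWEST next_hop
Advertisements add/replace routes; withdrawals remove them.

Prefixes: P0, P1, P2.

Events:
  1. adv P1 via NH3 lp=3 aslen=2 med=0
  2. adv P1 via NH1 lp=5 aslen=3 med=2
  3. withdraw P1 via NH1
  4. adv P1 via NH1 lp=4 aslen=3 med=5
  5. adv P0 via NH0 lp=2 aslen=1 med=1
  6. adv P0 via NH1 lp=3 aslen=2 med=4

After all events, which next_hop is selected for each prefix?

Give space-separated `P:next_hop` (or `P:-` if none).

Op 1: best P0=- P1=NH3 P2=-
Op 2: best P0=- P1=NH1 P2=-
Op 3: best P0=- P1=NH3 P2=-
Op 4: best P0=- P1=NH1 P2=-
Op 5: best P0=NH0 P1=NH1 P2=-
Op 6: best P0=NH1 P1=NH1 P2=-

Answer: P0:NH1 P1:NH1 P2:-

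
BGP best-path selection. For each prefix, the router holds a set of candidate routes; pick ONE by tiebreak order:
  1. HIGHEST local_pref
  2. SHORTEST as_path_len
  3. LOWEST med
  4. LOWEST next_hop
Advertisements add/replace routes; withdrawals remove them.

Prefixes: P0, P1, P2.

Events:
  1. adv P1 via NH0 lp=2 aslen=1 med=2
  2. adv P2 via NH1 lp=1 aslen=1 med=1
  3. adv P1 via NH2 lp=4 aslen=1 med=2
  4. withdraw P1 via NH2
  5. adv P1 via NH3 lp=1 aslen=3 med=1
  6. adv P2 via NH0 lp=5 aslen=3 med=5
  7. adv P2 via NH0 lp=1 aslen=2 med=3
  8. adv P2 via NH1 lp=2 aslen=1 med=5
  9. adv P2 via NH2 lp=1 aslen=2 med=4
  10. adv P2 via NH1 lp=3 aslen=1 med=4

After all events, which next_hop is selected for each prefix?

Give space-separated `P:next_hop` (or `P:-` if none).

Op 1: best P0=- P1=NH0 P2=-
Op 2: best P0=- P1=NH0 P2=NH1
Op 3: best P0=- P1=NH2 P2=NH1
Op 4: best P0=- P1=NH0 P2=NH1
Op 5: best P0=- P1=NH0 P2=NH1
Op 6: best P0=- P1=NH0 P2=NH0
Op 7: best P0=- P1=NH0 P2=NH1
Op 8: best P0=- P1=NH0 P2=NH1
Op 9: best P0=- P1=NH0 P2=NH1
Op 10: best P0=- P1=NH0 P2=NH1

Answer: P0:- P1:NH0 P2:NH1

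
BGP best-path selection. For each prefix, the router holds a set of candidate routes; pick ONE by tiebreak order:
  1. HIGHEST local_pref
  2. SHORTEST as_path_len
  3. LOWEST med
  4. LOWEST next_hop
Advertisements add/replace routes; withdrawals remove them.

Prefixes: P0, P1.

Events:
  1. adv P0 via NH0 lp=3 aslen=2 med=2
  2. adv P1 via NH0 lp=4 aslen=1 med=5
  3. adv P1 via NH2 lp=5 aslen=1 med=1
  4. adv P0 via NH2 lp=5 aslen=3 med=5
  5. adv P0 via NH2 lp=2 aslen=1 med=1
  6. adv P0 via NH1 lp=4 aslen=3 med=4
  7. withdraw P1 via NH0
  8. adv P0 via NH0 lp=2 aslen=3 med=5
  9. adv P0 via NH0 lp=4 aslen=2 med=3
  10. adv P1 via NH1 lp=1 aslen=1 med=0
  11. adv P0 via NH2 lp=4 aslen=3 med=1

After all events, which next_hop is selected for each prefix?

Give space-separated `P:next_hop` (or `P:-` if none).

Answer: P0:NH0 P1:NH2

Derivation:
Op 1: best P0=NH0 P1=-
Op 2: best P0=NH0 P1=NH0
Op 3: best P0=NH0 P1=NH2
Op 4: best P0=NH2 P1=NH2
Op 5: best P0=NH0 P1=NH2
Op 6: best P0=NH1 P1=NH2
Op 7: best P0=NH1 P1=NH2
Op 8: best P0=NH1 P1=NH2
Op 9: best P0=NH0 P1=NH2
Op 10: best P0=NH0 P1=NH2
Op 11: best P0=NH0 P1=NH2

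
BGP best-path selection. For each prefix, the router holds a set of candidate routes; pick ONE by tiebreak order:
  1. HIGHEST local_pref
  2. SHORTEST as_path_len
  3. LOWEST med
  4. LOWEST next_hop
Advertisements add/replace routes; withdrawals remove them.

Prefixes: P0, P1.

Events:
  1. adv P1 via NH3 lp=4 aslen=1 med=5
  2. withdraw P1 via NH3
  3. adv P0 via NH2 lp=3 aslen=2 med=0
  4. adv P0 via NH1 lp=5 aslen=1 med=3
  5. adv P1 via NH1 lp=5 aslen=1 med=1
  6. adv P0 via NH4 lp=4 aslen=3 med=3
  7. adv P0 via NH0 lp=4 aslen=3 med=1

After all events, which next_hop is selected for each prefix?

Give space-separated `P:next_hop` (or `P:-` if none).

Answer: P0:NH1 P1:NH1

Derivation:
Op 1: best P0=- P1=NH3
Op 2: best P0=- P1=-
Op 3: best P0=NH2 P1=-
Op 4: best P0=NH1 P1=-
Op 5: best P0=NH1 P1=NH1
Op 6: best P0=NH1 P1=NH1
Op 7: best P0=NH1 P1=NH1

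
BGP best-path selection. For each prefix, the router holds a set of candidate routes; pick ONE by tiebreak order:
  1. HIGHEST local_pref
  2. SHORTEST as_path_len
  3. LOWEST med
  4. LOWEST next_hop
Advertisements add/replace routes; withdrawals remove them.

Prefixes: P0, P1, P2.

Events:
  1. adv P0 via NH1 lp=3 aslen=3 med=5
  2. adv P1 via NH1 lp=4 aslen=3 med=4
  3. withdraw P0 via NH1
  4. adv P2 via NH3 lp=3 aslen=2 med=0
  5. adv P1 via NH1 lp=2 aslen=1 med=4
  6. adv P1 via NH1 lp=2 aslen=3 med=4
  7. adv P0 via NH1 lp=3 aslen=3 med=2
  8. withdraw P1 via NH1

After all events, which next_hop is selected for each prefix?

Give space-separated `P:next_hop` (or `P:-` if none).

Answer: P0:NH1 P1:- P2:NH3

Derivation:
Op 1: best P0=NH1 P1=- P2=-
Op 2: best P0=NH1 P1=NH1 P2=-
Op 3: best P0=- P1=NH1 P2=-
Op 4: best P0=- P1=NH1 P2=NH3
Op 5: best P0=- P1=NH1 P2=NH3
Op 6: best P0=- P1=NH1 P2=NH3
Op 7: best P0=NH1 P1=NH1 P2=NH3
Op 8: best P0=NH1 P1=- P2=NH3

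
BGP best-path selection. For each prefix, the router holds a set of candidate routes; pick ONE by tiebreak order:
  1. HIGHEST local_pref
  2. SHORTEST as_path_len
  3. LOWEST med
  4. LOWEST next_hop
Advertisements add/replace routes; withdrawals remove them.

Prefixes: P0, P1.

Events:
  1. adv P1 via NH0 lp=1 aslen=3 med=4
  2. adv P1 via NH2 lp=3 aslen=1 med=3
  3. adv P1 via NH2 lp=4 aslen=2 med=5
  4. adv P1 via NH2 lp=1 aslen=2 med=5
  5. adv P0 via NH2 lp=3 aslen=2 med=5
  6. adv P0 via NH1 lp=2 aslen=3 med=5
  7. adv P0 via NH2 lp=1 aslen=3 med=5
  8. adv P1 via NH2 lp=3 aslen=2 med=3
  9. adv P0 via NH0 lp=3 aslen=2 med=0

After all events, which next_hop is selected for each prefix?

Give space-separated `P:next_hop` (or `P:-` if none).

Answer: P0:NH0 P1:NH2

Derivation:
Op 1: best P0=- P1=NH0
Op 2: best P0=- P1=NH2
Op 3: best P0=- P1=NH2
Op 4: best P0=- P1=NH2
Op 5: best P0=NH2 P1=NH2
Op 6: best P0=NH2 P1=NH2
Op 7: best P0=NH1 P1=NH2
Op 8: best P0=NH1 P1=NH2
Op 9: best P0=NH0 P1=NH2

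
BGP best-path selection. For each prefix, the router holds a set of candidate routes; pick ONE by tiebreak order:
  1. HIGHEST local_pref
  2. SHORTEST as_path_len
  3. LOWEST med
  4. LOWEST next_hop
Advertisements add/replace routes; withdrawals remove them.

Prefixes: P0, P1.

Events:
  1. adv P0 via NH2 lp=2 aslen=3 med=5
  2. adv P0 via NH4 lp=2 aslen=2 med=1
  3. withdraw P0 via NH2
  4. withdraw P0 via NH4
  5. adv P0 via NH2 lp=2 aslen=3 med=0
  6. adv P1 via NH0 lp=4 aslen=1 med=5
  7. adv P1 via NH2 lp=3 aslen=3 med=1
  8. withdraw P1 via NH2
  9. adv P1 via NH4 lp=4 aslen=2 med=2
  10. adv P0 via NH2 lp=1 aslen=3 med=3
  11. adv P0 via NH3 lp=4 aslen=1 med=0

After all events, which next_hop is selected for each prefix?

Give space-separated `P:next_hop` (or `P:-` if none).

Op 1: best P0=NH2 P1=-
Op 2: best P0=NH4 P1=-
Op 3: best P0=NH4 P1=-
Op 4: best P0=- P1=-
Op 5: best P0=NH2 P1=-
Op 6: best P0=NH2 P1=NH0
Op 7: best P0=NH2 P1=NH0
Op 8: best P0=NH2 P1=NH0
Op 9: best P0=NH2 P1=NH0
Op 10: best P0=NH2 P1=NH0
Op 11: best P0=NH3 P1=NH0

Answer: P0:NH3 P1:NH0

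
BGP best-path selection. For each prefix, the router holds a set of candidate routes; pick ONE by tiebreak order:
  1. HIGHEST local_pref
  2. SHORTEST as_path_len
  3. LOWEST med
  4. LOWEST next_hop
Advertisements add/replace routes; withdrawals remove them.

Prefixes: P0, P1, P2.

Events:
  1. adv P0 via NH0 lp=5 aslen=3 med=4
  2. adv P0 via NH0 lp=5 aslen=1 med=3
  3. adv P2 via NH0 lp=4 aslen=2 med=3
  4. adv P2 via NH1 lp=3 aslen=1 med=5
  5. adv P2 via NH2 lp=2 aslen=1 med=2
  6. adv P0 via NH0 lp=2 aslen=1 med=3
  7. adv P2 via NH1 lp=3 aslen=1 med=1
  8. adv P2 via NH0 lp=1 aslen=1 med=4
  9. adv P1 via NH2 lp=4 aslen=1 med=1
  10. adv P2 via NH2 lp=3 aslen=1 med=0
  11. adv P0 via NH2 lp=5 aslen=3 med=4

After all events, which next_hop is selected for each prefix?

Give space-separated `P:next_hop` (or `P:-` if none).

Op 1: best P0=NH0 P1=- P2=-
Op 2: best P0=NH0 P1=- P2=-
Op 3: best P0=NH0 P1=- P2=NH0
Op 4: best P0=NH0 P1=- P2=NH0
Op 5: best P0=NH0 P1=- P2=NH0
Op 6: best P0=NH0 P1=- P2=NH0
Op 7: best P0=NH0 P1=- P2=NH0
Op 8: best P0=NH0 P1=- P2=NH1
Op 9: best P0=NH0 P1=NH2 P2=NH1
Op 10: best P0=NH0 P1=NH2 P2=NH2
Op 11: best P0=NH2 P1=NH2 P2=NH2

Answer: P0:NH2 P1:NH2 P2:NH2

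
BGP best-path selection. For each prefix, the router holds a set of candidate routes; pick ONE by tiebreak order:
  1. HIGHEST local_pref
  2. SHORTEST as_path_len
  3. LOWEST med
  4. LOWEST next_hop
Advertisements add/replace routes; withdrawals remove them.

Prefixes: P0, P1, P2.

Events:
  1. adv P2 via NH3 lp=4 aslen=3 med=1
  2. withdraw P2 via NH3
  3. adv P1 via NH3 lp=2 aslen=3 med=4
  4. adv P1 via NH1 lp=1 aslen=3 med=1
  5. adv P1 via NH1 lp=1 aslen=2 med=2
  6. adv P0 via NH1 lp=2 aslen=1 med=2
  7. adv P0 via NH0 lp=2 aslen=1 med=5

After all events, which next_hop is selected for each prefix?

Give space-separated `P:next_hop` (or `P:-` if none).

Answer: P0:NH1 P1:NH3 P2:-

Derivation:
Op 1: best P0=- P1=- P2=NH3
Op 2: best P0=- P1=- P2=-
Op 3: best P0=- P1=NH3 P2=-
Op 4: best P0=- P1=NH3 P2=-
Op 5: best P0=- P1=NH3 P2=-
Op 6: best P0=NH1 P1=NH3 P2=-
Op 7: best P0=NH1 P1=NH3 P2=-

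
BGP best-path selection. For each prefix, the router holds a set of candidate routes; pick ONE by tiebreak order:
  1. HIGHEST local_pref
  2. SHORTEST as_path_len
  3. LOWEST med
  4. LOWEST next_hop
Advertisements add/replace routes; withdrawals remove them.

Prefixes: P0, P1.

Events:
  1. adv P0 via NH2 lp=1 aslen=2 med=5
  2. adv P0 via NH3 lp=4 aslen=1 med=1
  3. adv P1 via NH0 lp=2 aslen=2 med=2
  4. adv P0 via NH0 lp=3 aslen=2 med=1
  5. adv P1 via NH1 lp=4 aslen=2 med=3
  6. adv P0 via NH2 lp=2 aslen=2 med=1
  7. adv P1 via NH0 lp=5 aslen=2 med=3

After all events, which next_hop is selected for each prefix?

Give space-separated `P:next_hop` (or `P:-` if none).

Answer: P0:NH3 P1:NH0

Derivation:
Op 1: best P0=NH2 P1=-
Op 2: best P0=NH3 P1=-
Op 3: best P0=NH3 P1=NH0
Op 4: best P0=NH3 P1=NH0
Op 5: best P0=NH3 P1=NH1
Op 6: best P0=NH3 P1=NH1
Op 7: best P0=NH3 P1=NH0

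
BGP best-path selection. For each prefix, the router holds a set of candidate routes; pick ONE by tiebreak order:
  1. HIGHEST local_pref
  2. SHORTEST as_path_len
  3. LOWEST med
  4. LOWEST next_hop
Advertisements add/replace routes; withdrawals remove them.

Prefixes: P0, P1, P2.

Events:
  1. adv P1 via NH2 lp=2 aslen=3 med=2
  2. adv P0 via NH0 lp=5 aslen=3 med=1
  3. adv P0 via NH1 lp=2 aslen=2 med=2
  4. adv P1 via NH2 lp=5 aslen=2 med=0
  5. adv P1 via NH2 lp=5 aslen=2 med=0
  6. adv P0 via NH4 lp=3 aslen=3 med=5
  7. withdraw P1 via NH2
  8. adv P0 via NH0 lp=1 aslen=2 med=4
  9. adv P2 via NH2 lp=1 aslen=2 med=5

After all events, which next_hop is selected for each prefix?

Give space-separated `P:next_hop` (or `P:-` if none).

Op 1: best P0=- P1=NH2 P2=-
Op 2: best P0=NH0 P1=NH2 P2=-
Op 3: best P0=NH0 P1=NH2 P2=-
Op 4: best P0=NH0 P1=NH2 P2=-
Op 5: best P0=NH0 P1=NH2 P2=-
Op 6: best P0=NH0 P1=NH2 P2=-
Op 7: best P0=NH0 P1=- P2=-
Op 8: best P0=NH4 P1=- P2=-
Op 9: best P0=NH4 P1=- P2=NH2

Answer: P0:NH4 P1:- P2:NH2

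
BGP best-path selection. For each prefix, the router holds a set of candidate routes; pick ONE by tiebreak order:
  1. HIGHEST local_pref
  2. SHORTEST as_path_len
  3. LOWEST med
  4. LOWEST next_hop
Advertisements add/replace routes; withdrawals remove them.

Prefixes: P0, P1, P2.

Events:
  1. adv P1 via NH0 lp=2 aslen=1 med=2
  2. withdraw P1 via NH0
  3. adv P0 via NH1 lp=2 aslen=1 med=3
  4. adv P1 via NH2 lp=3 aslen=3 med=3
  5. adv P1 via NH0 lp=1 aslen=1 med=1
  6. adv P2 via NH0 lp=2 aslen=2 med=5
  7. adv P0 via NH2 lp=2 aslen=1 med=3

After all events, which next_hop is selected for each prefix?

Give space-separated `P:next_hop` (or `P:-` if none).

Op 1: best P0=- P1=NH0 P2=-
Op 2: best P0=- P1=- P2=-
Op 3: best P0=NH1 P1=- P2=-
Op 4: best P0=NH1 P1=NH2 P2=-
Op 5: best P0=NH1 P1=NH2 P2=-
Op 6: best P0=NH1 P1=NH2 P2=NH0
Op 7: best P0=NH1 P1=NH2 P2=NH0

Answer: P0:NH1 P1:NH2 P2:NH0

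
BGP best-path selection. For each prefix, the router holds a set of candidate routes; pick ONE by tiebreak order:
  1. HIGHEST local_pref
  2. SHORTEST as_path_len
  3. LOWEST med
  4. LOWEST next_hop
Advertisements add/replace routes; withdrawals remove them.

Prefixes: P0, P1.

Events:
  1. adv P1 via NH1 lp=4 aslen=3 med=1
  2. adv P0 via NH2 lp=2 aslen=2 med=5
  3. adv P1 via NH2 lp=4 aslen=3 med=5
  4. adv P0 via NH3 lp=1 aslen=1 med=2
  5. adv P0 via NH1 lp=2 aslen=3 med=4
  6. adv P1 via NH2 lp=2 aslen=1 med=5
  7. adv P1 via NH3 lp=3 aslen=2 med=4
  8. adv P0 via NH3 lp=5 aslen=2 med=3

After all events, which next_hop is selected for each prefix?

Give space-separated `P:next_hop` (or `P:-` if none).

Op 1: best P0=- P1=NH1
Op 2: best P0=NH2 P1=NH1
Op 3: best P0=NH2 P1=NH1
Op 4: best P0=NH2 P1=NH1
Op 5: best P0=NH2 P1=NH1
Op 6: best P0=NH2 P1=NH1
Op 7: best P0=NH2 P1=NH1
Op 8: best P0=NH3 P1=NH1

Answer: P0:NH3 P1:NH1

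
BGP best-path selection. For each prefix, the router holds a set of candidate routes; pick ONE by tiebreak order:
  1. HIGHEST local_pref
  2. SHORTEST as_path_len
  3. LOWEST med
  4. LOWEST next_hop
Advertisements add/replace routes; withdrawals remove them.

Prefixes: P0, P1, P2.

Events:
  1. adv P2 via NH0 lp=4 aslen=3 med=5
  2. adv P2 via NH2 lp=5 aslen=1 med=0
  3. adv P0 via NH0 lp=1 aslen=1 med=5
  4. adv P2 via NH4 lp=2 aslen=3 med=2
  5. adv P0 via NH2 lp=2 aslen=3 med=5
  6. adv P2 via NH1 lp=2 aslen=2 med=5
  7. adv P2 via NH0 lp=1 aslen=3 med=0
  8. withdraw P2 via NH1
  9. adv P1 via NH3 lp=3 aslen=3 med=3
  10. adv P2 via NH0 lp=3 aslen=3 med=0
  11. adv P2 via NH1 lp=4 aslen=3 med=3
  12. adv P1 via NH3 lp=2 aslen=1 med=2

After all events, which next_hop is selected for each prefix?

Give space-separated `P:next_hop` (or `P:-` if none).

Answer: P0:NH2 P1:NH3 P2:NH2

Derivation:
Op 1: best P0=- P1=- P2=NH0
Op 2: best P0=- P1=- P2=NH2
Op 3: best P0=NH0 P1=- P2=NH2
Op 4: best P0=NH0 P1=- P2=NH2
Op 5: best P0=NH2 P1=- P2=NH2
Op 6: best P0=NH2 P1=- P2=NH2
Op 7: best P0=NH2 P1=- P2=NH2
Op 8: best P0=NH2 P1=- P2=NH2
Op 9: best P0=NH2 P1=NH3 P2=NH2
Op 10: best P0=NH2 P1=NH3 P2=NH2
Op 11: best P0=NH2 P1=NH3 P2=NH2
Op 12: best P0=NH2 P1=NH3 P2=NH2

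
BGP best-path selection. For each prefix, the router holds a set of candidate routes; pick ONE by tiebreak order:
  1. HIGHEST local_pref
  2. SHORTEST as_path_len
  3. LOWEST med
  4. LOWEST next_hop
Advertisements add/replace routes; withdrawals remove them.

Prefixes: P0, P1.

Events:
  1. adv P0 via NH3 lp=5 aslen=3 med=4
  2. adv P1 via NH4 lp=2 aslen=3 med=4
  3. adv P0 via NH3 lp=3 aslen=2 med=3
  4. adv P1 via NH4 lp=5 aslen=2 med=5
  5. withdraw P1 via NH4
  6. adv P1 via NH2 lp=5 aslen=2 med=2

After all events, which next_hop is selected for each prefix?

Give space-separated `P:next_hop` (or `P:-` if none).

Answer: P0:NH3 P1:NH2

Derivation:
Op 1: best P0=NH3 P1=-
Op 2: best P0=NH3 P1=NH4
Op 3: best P0=NH3 P1=NH4
Op 4: best P0=NH3 P1=NH4
Op 5: best P0=NH3 P1=-
Op 6: best P0=NH3 P1=NH2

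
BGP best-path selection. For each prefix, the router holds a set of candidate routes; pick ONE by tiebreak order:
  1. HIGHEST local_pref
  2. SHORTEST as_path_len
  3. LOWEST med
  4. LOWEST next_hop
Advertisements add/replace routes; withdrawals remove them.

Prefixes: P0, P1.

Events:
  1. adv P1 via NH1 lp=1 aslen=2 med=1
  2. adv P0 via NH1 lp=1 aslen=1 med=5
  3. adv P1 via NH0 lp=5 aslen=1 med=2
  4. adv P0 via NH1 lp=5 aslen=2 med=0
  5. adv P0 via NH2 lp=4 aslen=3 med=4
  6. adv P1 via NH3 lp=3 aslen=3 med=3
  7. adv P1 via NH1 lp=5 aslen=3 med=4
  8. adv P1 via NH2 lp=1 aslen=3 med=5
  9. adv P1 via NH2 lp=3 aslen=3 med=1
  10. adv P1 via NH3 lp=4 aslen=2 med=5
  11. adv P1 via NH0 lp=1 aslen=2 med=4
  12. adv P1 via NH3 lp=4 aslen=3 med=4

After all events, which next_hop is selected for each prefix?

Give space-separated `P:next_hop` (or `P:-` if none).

Answer: P0:NH1 P1:NH1

Derivation:
Op 1: best P0=- P1=NH1
Op 2: best P0=NH1 P1=NH1
Op 3: best P0=NH1 P1=NH0
Op 4: best P0=NH1 P1=NH0
Op 5: best P0=NH1 P1=NH0
Op 6: best P0=NH1 P1=NH0
Op 7: best P0=NH1 P1=NH0
Op 8: best P0=NH1 P1=NH0
Op 9: best P0=NH1 P1=NH0
Op 10: best P0=NH1 P1=NH0
Op 11: best P0=NH1 P1=NH1
Op 12: best P0=NH1 P1=NH1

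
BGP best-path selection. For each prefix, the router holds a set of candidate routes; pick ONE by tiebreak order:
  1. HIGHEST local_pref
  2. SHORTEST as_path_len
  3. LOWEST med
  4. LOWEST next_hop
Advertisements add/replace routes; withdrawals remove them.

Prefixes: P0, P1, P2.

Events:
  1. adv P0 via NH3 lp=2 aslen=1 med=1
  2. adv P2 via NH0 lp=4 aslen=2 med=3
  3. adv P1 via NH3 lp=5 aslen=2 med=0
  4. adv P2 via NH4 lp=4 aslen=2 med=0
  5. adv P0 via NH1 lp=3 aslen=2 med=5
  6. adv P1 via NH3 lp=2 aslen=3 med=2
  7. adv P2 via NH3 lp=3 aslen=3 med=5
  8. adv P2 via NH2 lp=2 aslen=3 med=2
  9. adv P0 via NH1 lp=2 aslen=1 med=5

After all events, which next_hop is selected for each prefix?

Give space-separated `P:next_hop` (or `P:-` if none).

Op 1: best P0=NH3 P1=- P2=-
Op 2: best P0=NH3 P1=- P2=NH0
Op 3: best P0=NH3 P1=NH3 P2=NH0
Op 4: best P0=NH3 P1=NH3 P2=NH4
Op 5: best P0=NH1 P1=NH3 P2=NH4
Op 6: best P0=NH1 P1=NH3 P2=NH4
Op 7: best P0=NH1 P1=NH3 P2=NH4
Op 8: best P0=NH1 P1=NH3 P2=NH4
Op 9: best P0=NH3 P1=NH3 P2=NH4

Answer: P0:NH3 P1:NH3 P2:NH4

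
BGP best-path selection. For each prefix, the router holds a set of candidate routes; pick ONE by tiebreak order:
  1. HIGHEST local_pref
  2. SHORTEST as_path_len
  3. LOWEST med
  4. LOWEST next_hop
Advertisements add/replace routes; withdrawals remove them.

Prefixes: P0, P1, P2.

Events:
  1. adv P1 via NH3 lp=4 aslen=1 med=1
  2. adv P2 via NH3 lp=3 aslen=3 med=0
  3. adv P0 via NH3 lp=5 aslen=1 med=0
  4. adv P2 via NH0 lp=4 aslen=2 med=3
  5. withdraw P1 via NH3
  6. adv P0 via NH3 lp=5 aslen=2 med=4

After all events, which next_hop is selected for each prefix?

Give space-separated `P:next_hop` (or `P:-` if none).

Answer: P0:NH3 P1:- P2:NH0

Derivation:
Op 1: best P0=- P1=NH3 P2=-
Op 2: best P0=- P1=NH3 P2=NH3
Op 3: best P0=NH3 P1=NH3 P2=NH3
Op 4: best P0=NH3 P1=NH3 P2=NH0
Op 5: best P0=NH3 P1=- P2=NH0
Op 6: best P0=NH3 P1=- P2=NH0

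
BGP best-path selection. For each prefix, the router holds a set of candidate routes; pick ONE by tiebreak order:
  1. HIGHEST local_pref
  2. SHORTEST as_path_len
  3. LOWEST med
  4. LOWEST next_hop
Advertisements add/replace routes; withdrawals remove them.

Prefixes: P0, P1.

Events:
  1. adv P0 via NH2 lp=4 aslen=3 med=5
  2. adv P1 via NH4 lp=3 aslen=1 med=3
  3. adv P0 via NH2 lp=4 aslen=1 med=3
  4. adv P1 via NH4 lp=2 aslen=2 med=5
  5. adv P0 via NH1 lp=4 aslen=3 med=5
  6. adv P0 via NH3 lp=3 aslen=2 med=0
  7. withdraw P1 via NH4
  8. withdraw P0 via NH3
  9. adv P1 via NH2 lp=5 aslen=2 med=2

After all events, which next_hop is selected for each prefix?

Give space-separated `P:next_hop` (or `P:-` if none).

Answer: P0:NH2 P1:NH2

Derivation:
Op 1: best P0=NH2 P1=-
Op 2: best P0=NH2 P1=NH4
Op 3: best P0=NH2 P1=NH4
Op 4: best P0=NH2 P1=NH4
Op 5: best P0=NH2 P1=NH4
Op 6: best P0=NH2 P1=NH4
Op 7: best P0=NH2 P1=-
Op 8: best P0=NH2 P1=-
Op 9: best P0=NH2 P1=NH2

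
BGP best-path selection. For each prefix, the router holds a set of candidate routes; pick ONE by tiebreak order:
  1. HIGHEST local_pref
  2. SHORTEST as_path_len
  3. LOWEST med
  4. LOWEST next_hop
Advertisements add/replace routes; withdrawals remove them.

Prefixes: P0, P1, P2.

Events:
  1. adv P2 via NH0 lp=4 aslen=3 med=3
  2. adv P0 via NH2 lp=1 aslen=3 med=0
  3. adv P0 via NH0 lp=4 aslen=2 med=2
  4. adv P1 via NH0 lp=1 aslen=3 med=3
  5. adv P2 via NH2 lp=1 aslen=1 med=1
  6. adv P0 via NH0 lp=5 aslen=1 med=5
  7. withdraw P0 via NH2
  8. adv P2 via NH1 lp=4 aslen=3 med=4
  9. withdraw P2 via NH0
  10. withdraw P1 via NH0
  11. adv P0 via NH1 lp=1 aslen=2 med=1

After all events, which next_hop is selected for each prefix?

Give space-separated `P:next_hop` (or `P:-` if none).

Op 1: best P0=- P1=- P2=NH0
Op 2: best P0=NH2 P1=- P2=NH0
Op 3: best P0=NH0 P1=- P2=NH0
Op 4: best P0=NH0 P1=NH0 P2=NH0
Op 5: best P0=NH0 P1=NH0 P2=NH0
Op 6: best P0=NH0 P1=NH0 P2=NH0
Op 7: best P0=NH0 P1=NH0 P2=NH0
Op 8: best P0=NH0 P1=NH0 P2=NH0
Op 9: best P0=NH0 P1=NH0 P2=NH1
Op 10: best P0=NH0 P1=- P2=NH1
Op 11: best P0=NH0 P1=- P2=NH1

Answer: P0:NH0 P1:- P2:NH1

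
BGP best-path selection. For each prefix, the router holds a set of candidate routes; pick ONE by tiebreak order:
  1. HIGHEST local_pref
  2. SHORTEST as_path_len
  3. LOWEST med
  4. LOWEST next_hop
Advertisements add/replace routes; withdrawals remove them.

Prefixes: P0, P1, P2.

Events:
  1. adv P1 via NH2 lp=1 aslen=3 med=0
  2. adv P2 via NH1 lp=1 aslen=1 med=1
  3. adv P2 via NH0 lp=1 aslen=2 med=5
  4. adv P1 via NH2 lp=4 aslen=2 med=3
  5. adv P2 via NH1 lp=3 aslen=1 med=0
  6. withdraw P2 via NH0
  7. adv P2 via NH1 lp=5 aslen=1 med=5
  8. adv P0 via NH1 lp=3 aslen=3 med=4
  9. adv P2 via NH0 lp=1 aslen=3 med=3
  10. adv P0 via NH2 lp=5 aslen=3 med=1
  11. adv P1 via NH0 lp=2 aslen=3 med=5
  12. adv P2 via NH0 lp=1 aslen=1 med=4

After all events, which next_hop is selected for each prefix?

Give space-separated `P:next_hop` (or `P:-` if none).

Op 1: best P0=- P1=NH2 P2=-
Op 2: best P0=- P1=NH2 P2=NH1
Op 3: best P0=- P1=NH2 P2=NH1
Op 4: best P0=- P1=NH2 P2=NH1
Op 5: best P0=- P1=NH2 P2=NH1
Op 6: best P0=- P1=NH2 P2=NH1
Op 7: best P0=- P1=NH2 P2=NH1
Op 8: best P0=NH1 P1=NH2 P2=NH1
Op 9: best P0=NH1 P1=NH2 P2=NH1
Op 10: best P0=NH2 P1=NH2 P2=NH1
Op 11: best P0=NH2 P1=NH2 P2=NH1
Op 12: best P0=NH2 P1=NH2 P2=NH1

Answer: P0:NH2 P1:NH2 P2:NH1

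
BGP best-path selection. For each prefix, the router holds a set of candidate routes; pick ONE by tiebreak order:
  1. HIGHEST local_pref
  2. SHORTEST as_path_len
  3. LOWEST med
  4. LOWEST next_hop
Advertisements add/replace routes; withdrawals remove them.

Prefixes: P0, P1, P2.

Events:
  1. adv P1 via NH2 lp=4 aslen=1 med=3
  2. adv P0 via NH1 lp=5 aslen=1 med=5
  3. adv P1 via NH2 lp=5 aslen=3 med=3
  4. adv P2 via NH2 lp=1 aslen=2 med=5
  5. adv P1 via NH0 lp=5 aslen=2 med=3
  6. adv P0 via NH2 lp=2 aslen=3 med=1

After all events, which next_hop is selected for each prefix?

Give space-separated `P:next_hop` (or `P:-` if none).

Answer: P0:NH1 P1:NH0 P2:NH2

Derivation:
Op 1: best P0=- P1=NH2 P2=-
Op 2: best P0=NH1 P1=NH2 P2=-
Op 3: best P0=NH1 P1=NH2 P2=-
Op 4: best P0=NH1 P1=NH2 P2=NH2
Op 5: best P0=NH1 P1=NH0 P2=NH2
Op 6: best P0=NH1 P1=NH0 P2=NH2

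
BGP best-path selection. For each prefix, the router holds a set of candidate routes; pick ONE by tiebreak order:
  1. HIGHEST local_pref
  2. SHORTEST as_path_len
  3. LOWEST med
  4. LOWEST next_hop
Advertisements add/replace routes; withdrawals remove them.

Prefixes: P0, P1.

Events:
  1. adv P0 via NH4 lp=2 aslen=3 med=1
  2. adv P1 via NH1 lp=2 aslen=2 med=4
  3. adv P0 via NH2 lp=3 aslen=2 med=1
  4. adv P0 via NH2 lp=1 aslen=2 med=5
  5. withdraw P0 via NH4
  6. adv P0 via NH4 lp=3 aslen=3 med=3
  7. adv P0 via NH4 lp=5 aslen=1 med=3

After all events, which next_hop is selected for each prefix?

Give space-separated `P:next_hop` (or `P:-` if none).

Op 1: best P0=NH4 P1=-
Op 2: best P0=NH4 P1=NH1
Op 3: best P0=NH2 P1=NH1
Op 4: best P0=NH4 P1=NH1
Op 5: best P0=NH2 P1=NH1
Op 6: best P0=NH4 P1=NH1
Op 7: best P0=NH4 P1=NH1

Answer: P0:NH4 P1:NH1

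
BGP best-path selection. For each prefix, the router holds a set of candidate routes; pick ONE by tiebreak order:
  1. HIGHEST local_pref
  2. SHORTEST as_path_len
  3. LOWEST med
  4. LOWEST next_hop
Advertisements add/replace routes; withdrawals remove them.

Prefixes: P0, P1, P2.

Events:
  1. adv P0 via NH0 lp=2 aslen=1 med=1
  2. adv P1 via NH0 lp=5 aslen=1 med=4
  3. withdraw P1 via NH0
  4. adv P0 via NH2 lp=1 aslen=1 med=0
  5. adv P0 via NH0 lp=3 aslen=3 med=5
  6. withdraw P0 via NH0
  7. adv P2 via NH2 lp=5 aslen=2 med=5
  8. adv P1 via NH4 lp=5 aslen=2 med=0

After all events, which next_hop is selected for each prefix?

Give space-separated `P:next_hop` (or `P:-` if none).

Op 1: best P0=NH0 P1=- P2=-
Op 2: best P0=NH0 P1=NH0 P2=-
Op 3: best P0=NH0 P1=- P2=-
Op 4: best P0=NH0 P1=- P2=-
Op 5: best P0=NH0 P1=- P2=-
Op 6: best P0=NH2 P1=- P2=-
Op 7: best P0=NH2 P1=- P2=NH2
Op 8: best P0=NH2 P1=NH4 P2=NH2

Answer: P0:NH2 P1:NH4 P2:NH2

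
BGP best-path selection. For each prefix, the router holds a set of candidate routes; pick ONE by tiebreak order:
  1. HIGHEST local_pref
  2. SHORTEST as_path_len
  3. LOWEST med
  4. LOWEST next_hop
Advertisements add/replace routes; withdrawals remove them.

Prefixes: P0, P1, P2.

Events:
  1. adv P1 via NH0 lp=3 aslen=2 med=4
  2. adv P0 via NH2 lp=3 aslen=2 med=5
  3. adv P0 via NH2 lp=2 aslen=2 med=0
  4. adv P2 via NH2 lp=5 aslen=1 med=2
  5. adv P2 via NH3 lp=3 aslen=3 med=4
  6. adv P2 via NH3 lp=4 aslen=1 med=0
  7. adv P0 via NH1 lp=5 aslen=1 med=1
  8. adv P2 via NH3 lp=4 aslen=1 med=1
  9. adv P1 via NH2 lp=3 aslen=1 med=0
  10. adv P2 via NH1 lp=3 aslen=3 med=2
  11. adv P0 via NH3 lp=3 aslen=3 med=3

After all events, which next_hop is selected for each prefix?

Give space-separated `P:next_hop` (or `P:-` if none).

Op 1: best P0=- P1=NH0 P2=-
Op 2: best P0=NH2 P1=NH0 P2=-
Op 3: best P0=NH2 P1=NH0 P2=-
Op 4: best P0=NH2 P1=NH0 P2=NH2
Op 5: best P0=NH2 P1=NH0 P2=NH2
Op 6: best P0=NH2 P1=NH0 P2=NH2
Op 7: best P0=NH1 P1=NH0 P2=NH2
Op 8: best P0=NH1 P1=NH0 P2=NH2
Op 9: best P0=NH1 P1=NH2 P2=NH2
Op 10: best P0=NH1 P1=NH2 P2=NH2
Op 11: best P0=NH1 P1=NH2 P2=NH2

Answer: P0:NH1 P1:NH2 P2:NH2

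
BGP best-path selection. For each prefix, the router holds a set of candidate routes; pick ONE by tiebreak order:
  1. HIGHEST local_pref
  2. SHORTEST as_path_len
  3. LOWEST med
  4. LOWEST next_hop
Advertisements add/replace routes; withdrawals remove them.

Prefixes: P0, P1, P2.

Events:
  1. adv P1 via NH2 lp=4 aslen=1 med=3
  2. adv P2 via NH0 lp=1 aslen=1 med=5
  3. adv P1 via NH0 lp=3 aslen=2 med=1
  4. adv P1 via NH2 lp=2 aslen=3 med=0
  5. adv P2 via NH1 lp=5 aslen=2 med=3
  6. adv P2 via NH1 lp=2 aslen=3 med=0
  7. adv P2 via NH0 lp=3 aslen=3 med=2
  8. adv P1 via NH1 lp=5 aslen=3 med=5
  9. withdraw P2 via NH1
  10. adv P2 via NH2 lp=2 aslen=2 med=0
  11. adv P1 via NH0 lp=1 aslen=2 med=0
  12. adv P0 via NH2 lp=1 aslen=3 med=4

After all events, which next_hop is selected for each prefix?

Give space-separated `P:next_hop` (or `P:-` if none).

Answer: P0:NH2 P1:NH1 P2:NH0

Derivation:
Op 1: best P0=- P1=NH2 P2=-
Op 2: best P0=- P1=NH2 P2=NH0
Op 3: best P0=- P1=NH2 P2=NH0
Op 4: best P0=- P1=NH0 P2=NH0
Op 5: best P0=- P1=NH0 P2=NH1
Op 6: best P0=- P1=NH0 P2=NH1
Op 7: best P0=- P1=NH0 P2=NH0
Op 8: best P0=- P1=NH1 P2=NH0
Op 9: best P0=- P1=NH1 P2=NH0
Op 10: best P0=- P1=NH1 P2=NH0
Op 11: best P0=- P1=NH1 P2=NH0
Op 12: best P0=NH2 P1=NH1 P2=NH0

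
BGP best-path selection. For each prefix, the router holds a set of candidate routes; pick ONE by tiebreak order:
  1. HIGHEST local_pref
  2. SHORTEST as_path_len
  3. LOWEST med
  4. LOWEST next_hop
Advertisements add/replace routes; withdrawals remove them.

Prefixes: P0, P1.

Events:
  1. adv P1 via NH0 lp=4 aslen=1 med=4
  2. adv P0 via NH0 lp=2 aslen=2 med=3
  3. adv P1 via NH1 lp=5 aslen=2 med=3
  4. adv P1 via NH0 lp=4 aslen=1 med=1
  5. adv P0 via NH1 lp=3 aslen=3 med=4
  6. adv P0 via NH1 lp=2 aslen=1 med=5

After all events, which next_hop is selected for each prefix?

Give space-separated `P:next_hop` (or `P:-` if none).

Answer: P0:NH1 P1:NH1

Derivation:
Op 1: best P0=- P1=NH0
Op 2: best P0=NH0 P1=NH0
Op 3: best P0=NH0 P1=NH1
Op 4: best P0=NH0 P1=NH1
Op 5: best P0=NH1 P1=NH1
Op 6: best P0=NH1 P1=NH1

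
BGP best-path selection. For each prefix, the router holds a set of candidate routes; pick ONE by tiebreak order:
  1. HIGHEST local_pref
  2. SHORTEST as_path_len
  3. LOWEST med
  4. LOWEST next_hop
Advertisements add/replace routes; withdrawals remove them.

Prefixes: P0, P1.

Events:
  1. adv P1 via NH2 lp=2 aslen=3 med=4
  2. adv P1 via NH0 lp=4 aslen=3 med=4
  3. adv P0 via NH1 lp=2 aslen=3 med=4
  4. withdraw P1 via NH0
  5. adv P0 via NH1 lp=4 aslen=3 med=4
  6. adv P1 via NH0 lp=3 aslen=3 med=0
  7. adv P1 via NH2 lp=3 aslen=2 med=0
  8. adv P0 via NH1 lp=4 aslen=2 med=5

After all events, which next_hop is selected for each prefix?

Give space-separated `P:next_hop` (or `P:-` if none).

Op 1: best P0=- P1=NH2
Op 2: best P0=- P1=NH0
Op 3: best P0=NH1 P1=NH0
Op 4: best P0=NH1 P1=NH2
Op 5: best P0=NH1 P1=NH2
Op 6: best P0=NH1 P1=NH0
Op 7: best P0=NH1 P1=NH2
Op 8: best P0=NH1 P1=NH2

Answer: P0:NH1 P1:NH2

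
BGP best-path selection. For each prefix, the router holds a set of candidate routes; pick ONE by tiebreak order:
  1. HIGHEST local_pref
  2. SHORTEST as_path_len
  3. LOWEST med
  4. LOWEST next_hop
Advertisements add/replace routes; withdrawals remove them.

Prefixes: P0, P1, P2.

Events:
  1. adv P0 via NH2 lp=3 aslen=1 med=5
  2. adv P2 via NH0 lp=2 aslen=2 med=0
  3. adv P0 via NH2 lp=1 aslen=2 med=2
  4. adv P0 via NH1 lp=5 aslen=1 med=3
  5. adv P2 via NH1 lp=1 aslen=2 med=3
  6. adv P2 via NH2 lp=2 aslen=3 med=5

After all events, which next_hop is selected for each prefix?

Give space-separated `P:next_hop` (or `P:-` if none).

Op 1: best P0=NH2 P1=- P2=-
Op 2: best P0=NH2 P1=- P2=NH0
Op 3: best P0=NH2 P1=- P2=NH0
Op 4: best P0=NH1 P1=- P2=NH0
Op 5: best P0=NH1 P1=- P2=NH0
Op 6: best P0=NH1 P1=- P2=NH0

Answer: P0:NH1 P1:- P2:NH0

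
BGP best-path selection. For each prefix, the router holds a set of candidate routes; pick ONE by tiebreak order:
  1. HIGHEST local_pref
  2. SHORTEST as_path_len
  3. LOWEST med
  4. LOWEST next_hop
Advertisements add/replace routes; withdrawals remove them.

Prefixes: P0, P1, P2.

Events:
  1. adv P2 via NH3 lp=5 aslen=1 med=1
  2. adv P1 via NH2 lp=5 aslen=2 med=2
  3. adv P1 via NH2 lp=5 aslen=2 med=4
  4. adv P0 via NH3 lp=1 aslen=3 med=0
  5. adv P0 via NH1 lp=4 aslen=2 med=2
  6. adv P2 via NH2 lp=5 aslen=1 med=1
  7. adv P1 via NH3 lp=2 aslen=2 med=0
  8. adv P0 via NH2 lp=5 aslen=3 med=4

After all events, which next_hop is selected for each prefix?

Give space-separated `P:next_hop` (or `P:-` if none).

Answer: P0:NH2 P1:NH2 P2:NH2

Derivation:
Op 1: best P0=- P1=- P2=NH3
Op 2: best P0=- P1=NH2 P2=NH3
Op 3: best P0=- P1=NH2 P2=NH3
Op 4: best P0=NH3 P1=NH2 P2=NH3
Op 5: best P0=NH1 P1=NH2 P2=NH3
Op 6: best P0=NH1 P1=NH2 P2=NH2
Op 7: best P0=NH1 P1=NH2 P2=NH2
Op 8: best P0=NH2 P1=NH2 P2=NH2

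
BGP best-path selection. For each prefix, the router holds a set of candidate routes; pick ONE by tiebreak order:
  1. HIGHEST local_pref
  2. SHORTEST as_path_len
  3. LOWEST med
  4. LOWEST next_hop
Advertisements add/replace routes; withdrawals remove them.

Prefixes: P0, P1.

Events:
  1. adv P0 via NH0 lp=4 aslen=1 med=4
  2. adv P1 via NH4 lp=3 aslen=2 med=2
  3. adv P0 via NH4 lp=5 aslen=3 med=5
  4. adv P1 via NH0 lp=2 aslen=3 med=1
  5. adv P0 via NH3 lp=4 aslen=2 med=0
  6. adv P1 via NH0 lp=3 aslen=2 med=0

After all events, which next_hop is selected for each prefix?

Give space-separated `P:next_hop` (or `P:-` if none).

Op 1: best P0=NH0 P1=-
Op 2: best P0=NH0 P1=NH4
Op 3: best P0=NH4 P1=NH4
Op 4: best P0=NH4 P1=NH4
Op 5: best P0=NH4 P1=NH4
Op 6: best P0=NH4 P1=NH0

Answer: P0:NH4 P1:NH0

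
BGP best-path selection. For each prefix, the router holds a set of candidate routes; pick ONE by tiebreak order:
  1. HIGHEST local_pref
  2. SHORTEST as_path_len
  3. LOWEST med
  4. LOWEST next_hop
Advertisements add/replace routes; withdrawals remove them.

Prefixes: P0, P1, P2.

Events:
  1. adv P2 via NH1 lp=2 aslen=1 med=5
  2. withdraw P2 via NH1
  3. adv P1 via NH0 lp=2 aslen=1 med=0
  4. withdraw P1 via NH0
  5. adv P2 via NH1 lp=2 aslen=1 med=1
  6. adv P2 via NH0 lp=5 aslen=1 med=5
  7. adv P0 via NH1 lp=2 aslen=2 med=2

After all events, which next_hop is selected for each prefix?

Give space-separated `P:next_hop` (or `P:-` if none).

Answer: P0:NH1 P1:- P2:NH0

Derivation:
Op 1: best P0=- P1=- P2=NH1
Op 2: best P0=- P1=- P2=-
Op 3: best P0=- P1=NH0 P2=-
Op 4: best P0=- P1=- P2=-
Op 5: best P0=- P1=- P2=NH1
Op 6: best P0=- P1=- P2=NH0
Op 7: best P0=NH1 P1=- P2=NH0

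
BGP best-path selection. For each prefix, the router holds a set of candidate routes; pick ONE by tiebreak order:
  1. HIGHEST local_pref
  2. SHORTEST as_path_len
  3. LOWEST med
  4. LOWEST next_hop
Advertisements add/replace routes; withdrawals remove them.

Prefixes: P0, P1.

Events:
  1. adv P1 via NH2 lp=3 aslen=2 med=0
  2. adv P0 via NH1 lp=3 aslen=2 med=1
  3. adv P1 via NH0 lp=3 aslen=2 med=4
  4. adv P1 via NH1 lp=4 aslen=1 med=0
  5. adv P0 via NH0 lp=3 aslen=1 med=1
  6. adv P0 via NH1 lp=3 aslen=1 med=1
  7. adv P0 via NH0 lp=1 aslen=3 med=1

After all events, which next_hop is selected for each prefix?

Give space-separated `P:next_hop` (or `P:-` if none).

Answer: P0:NH1 P1:NH1

Derivation:
Op 1: best P0=- P1=NH2
Op 2: best P0=NH1 P1=NH2
Op 3: best P0=NH1 P1=NH2
Op 4: best P0=NH1 P1=NH1
Op 5: best P0=NH0 P1=NH1
Op 6: best P0=NH0 P1=NH1
Op 7: best P0=NH1 P1=NH1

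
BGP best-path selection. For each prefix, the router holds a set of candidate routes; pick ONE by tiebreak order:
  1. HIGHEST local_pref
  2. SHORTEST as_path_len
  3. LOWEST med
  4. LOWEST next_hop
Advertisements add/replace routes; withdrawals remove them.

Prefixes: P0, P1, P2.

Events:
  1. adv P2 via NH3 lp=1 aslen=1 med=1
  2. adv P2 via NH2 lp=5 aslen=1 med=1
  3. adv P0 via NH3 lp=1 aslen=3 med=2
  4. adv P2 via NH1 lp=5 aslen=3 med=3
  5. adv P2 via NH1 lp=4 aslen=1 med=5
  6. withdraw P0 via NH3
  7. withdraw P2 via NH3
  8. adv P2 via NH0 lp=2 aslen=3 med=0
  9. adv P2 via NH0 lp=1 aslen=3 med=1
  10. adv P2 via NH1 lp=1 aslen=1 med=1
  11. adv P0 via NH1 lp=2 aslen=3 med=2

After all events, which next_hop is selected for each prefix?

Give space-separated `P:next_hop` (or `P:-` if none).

Answer: P0:NH1 P1:- P2:NH2

Derivation:
Op 1: best P0=- P1=- P2=NH3
Op 2: best P0=- P1=- P2=NH2
Op 3: best P0=NH3 P1=- P2=NH2
Op 4: best P0=NH3 P1=- P2=NH2
Op 5: best P0=NH3 P1=- P2=NH2
Op 6: best P0=- P1=- P2=NH2
Op 7: best P0=- P1=- P2=NH2
Op 8: best P0=- P1=- P2=NH2
Op 9: best P0=- P1=- P2=NH2
Op 10: best P0=- P1=- P2=NH2
Op 11: best P0=NH1 P1=- P2=NH2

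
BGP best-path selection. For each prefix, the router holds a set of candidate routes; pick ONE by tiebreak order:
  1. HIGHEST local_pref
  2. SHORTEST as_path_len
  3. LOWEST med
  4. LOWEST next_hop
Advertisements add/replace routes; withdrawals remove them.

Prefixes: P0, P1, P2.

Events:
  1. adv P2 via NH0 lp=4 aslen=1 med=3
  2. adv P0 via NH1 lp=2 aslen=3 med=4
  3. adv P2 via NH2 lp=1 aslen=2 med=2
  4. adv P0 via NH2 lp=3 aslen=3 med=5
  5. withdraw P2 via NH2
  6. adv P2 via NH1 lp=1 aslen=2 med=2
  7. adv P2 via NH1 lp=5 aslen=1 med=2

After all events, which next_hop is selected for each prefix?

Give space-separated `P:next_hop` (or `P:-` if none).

Op 1: best P0=- P1=- P2=NH0
Op 2: best P0=NH1 P1=- P2=NH0
Op 3: best P0=NH1 P1=- P2=NH0
Op 4: best P0=NH2 P1=- P2=NH0
Op 5: best P0=NH2 P1=- P2=NH0
Op 6: best P0=NH2 P1=- P2=NH0
Op 7: best P0=NH2 P1=- P2=NH1

Answer: P0:NH2 P1:- P2:NH1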